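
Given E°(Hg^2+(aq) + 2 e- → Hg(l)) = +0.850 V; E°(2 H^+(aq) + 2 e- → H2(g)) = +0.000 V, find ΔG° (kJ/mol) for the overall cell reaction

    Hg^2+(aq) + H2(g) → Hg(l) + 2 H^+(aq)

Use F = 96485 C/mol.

In the reaction as written Hg^2+(aq) is reduced, so the Hg²⁺/Hg couple is the cathode and 2H⁺/H₂ is the anode.
E°cell = +0.850 − (+0.000) = +0.850 V; balancing electrons gives n = 2.
ΔG° = −nFE°cell = −(2)(96485)(+0.850) J/mol = −164 kJ/mol.

−164 kJ/mol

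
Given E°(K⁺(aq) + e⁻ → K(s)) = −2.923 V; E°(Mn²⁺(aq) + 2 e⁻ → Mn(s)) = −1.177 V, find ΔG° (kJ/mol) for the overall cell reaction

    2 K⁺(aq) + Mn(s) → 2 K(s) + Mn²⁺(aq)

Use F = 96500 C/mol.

+337 kJ/mol

In the reaction as written K⁺(aq) is reduced, so the K⁺/K couple is the cathode and Mn²⁺/Mn is the anode.
E°cell = −2.923 − (−1.177) = −1.746 V; balancing electrons gives n = 2.
ΔG° = −nFE°cell = −(2)(96500)(−1.746) J/mol = +337 kJ/mol.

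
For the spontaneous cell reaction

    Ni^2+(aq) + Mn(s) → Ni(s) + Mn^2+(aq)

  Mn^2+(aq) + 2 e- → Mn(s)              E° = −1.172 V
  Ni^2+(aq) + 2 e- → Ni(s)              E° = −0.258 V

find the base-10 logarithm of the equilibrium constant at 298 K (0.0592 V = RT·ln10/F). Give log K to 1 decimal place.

log K = 30.9

The Ni²⁺/Ni couple is reduced (cathode); E°cell = −0.258 − (−1.172) = +0.914 V with n = 2.
At equilibrium E = 0, so log K = nE°cell / 0.0592 = (2)(+0.914) / 0.0592 = 30.9.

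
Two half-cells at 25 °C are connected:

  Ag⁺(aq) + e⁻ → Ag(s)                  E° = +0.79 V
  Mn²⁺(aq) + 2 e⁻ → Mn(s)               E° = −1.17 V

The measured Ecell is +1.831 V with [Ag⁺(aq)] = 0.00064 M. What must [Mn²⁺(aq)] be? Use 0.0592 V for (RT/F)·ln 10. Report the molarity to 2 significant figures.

0.0093 M

Ag⁺/Ag is the cathode (higher E°); E°cell = +0.79 − (−1.17) = +1.96 V with n = 2.
Rearranging E = E° − (0.0592/n)·log Q gives log Q = 2(+1.96 − (+1.831))/0.0592 = 4.358.
The balanced reaction is 2 Ag⁺(aq) + Mn(s) → 2 Ag(s) + Mn²⁺(aq), so Q = [Mn²⁺(aq)] / [Ag⁺(aq)]^2.
Solving for the unknown gives log [Mn²⁺(aq)] = −2.030, so [Mn²⁺(aq)] ≈ 0.0093 M.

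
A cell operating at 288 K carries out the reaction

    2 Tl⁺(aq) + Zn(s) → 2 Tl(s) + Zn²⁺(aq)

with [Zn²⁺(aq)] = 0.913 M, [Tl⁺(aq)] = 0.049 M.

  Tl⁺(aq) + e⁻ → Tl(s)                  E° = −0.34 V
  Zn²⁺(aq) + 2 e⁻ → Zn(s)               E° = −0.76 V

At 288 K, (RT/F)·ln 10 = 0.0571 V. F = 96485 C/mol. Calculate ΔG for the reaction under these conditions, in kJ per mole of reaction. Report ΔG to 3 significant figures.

E°cell = −0.34 − (−0.76) = +0.42 V; the balanced reaction transfers n = 2 electrons.
Q = [Zn²⁺(aq)] / [Tl⁺(aq)]^2 = 380, so log Q = 2.580 and E = +0.42 − (0.0571/2)(2.580) = +0.3463 V.
ΔG = −nFE = −(2)(96485)(+0.3463) J/mol = −66.8 kJ/mol.

−66.8 kJ/mol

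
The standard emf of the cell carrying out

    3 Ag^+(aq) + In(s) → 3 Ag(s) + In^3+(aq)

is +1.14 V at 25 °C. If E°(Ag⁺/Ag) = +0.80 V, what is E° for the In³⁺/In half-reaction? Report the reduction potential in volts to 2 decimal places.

In the reaction as written the Ag⁺/Ag couple is reduced (cathode) and In³⁺/In is oxidized (anode), so E°cell = E°(Ag⁺/Ag) − E°(In³⁺/In).
E°(In³⁺/In) = E°(cathode) − E°cell = +0.80 − (+1.14) = −0.34 V.

−0.34 V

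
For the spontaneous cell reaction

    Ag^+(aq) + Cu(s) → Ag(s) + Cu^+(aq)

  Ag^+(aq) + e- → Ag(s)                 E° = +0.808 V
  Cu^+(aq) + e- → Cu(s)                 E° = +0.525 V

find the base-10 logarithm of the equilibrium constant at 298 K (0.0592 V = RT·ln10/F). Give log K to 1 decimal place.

log K = 4.8

The Ag⁺/Ag couple is reduced (cathode); E°cell = +0.808 − (+0.525) = +0.283 V with n = 1.
At equilibrium E = 0, so log K = nE°cell / 0.0592 = (1)(+0.283) / 0.0592 = 4.8.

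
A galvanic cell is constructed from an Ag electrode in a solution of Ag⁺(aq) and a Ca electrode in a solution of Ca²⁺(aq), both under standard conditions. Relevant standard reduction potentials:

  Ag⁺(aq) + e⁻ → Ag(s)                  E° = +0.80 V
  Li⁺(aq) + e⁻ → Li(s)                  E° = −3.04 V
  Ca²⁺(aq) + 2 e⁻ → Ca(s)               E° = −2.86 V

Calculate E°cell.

The Ag⁺/Ag couple has the higher E°, so Ag ion is reduced (cathode) and Ca is oxidized (anode).
E°cell = E°(cathode) − E°(anode) = +0.80 − (−2.86) = +3.66 V.

+3.66 V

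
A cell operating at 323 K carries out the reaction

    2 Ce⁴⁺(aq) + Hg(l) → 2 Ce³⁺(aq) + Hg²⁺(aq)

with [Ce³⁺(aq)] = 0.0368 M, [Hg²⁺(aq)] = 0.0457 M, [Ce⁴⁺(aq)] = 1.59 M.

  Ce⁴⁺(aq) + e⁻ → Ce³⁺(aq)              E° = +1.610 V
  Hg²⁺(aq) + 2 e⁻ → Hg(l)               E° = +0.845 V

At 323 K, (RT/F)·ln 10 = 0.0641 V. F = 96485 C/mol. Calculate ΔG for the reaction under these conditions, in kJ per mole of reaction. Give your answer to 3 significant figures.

With Ce⁴⁺/Ce³⁺ reduced at the cathode, E°cell = +1.610 − (+0.845) = +0.765 V and n = 2.
Q = ([Ce³⁺(aq)]^2·[Hg²⁺(aq)]) / [Ce⁴⁺(aq)]^2 = 2.45×10^−5, so log Q = −4.611 and E = +0.765 − (0.0641/2)(−4.611) = +0.9128 V.
Finally ΔG = −nFE = −(2)(96485 C/mol)(+0.9128 V) = −176 kJ/mol.

−176 kJ/mol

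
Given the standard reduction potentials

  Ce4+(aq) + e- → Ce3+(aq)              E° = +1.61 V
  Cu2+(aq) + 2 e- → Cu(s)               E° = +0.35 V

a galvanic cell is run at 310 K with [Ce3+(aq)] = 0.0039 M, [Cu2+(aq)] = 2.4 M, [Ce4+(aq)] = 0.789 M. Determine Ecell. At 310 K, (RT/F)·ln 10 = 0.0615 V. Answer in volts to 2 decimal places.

The Ce⁴⁺/Ce³⁺ couple has the more positive E°, so it is the cathode; Cu²⁺/Cu is the anode.
E°cell = +1.61 − (+0.35) = +1.26 V, with n = 2 electrons transferred.
For the overall reaction 2 Ce4+(aq) + Cu(s) → 2 Ce3+(aq) + Cu2+(aq), Q = ([Ce3+(aq)]^2·[Cu2+(aq)]) / [Ce4+(aq)]^2 = 5.86×10^−5, giving log Q = −4.232.
By the Nernst equation, E = +1.26 − (0.0615/2)·(−4.232) = +1.39 V.

+1.39 V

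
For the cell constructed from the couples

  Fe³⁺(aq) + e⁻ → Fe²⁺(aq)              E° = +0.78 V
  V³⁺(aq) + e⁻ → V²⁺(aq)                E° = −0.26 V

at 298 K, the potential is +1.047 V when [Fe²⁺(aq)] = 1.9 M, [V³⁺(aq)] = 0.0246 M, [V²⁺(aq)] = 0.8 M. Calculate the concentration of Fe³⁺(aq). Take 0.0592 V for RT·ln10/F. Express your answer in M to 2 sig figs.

With Fe³⁺/Fe²⁺ at the cathode and V³⁺/V²⁺ at the anode, E°cell = +0.78 − (−0.26) = +1.04 V (n = 1).
Since E = E° − (0.0592/n)·log Q, log Q = n(E° − E)/0.0592 = −0.118.
For Fe³⁺(aq) + V²⁺(aq) → Fe²⁺(aq) + V³⁺(aq), the reaction quotient is Q = ([Fe²⁺(aq)]·[V³⁺(aq)]) / ([Fe³⁺(aq)]·[V²⁺(aq)]).
Solving for the unknown gives log [Fe³⁺(aq)] = −1.115, so [Fe³⁺(aq)] ≈ 0.077 M.

0.077 M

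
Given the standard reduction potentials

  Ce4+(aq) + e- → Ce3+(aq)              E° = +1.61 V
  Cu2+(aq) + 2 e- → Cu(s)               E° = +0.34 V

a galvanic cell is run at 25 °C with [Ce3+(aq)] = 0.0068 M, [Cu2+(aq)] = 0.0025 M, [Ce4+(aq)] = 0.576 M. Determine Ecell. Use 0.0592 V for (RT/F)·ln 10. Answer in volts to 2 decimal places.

+1.46 V

The Ce⁴⁺/Ce³⁺ couple has the more positive E°, so it is the cathode; Cu²⁺/Cu is the anode.
The standard potential is +1.61 − (+0.34) = +1.27 V and the balanced reaction transfers n = 2 electrons.
Balancing gives 2 Ce4+(aq) + Cu(s) → 2 Ce3+(aq) + Cu2+(aq); hence Q = ([Ce3+(aq)]^2·[Cu2+(aq)]) / [Ce4+(aq)]^2 = 3.48×10^−7 (log Q = −6.458).
By the Nernst equation, E = +1.27 − (0.0592/2)·(−6.458) = +1.46 V.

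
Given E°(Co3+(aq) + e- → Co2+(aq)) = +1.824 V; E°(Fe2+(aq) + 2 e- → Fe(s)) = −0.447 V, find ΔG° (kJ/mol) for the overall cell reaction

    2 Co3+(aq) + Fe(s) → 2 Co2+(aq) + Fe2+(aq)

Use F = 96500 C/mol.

In the reaction as written Co3+(aq) is reduced, so the Co³⁺/Co²⁺ couple is the cathode and Fe²⁺/Fe is the anode.
E°cell = +1.824 − (−0.447) = +2.271 V; balancing electrons gives n = 2.
ΔG° = −nFE°cell = −(2)(96500)(+2.271) J/mol = −438 kJ/mol.

−438 kJ/mol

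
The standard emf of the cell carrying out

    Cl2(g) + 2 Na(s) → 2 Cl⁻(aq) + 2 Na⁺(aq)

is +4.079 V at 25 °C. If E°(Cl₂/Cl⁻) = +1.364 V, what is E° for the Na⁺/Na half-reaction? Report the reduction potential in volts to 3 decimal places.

−2.715 V

In the reaction as written the Cl₂/Cl⁻ couple is reduced (cathode) and Na⁺/Na is oxidized (anode), so E°cell = E°(Cl₂/Cl⁻) − E°(Na⁺/Na).
E°(Na⁺/Na) = E°(cathode) − E°cell = +1.364 − (+4.079) = −2.715 V.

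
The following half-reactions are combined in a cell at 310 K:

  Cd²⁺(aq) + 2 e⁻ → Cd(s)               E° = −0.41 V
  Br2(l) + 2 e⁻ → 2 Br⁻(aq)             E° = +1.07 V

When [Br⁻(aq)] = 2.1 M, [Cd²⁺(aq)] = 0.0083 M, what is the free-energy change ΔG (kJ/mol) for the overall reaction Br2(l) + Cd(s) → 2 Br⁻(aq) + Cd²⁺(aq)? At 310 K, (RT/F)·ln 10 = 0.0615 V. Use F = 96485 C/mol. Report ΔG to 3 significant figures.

The standard cell potential is +1.07 − (−0.41) = +1.48 V, with n = 2 electrons in the balanced equation.
Here Q = [Br⁻(aq)]^2·[Cd²⁺(aq)] = 0.0366 (log Q = −1.436), giving E = +1.48 − (0.0615/2)·(−1.436) = +1.5242 V.
Finally ΔG = −nFE = −(2)(96485 C/mol)(+1.5242 V) = −294 kJ/mol.

−294 kJ/mol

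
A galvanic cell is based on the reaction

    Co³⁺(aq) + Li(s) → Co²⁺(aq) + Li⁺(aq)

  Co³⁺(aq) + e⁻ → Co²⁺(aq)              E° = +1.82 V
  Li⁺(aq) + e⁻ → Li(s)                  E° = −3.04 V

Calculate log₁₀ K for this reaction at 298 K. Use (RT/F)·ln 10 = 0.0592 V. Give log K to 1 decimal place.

The Co³⁺/Co²⁺ couple is reduced (cathode); E°cell = +1.82 − (−3.04) = +4.86 V with n = 1.
At equilibrium E = 0, so log K = nE°cell / 0.0592 = (1)(+4.86) / 0.0592 = 82.1.

log K = 82.1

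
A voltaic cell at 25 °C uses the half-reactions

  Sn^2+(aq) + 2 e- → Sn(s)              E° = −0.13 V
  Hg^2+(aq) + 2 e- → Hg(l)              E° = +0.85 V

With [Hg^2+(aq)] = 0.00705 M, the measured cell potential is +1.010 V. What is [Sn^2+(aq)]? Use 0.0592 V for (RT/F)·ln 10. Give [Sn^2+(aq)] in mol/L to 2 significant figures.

0.00068 M

Hg²⁺/Hg is the cathode (higher E°); E°cell = +0.85 − (−0.13) = +0.98 V with n = 2.
Since E = E° − (0.0592/n)·log Q, log Q = n(E° − E)/0.0592 = −1.014.
The balanced reaction is Hg^2+(aq) + Sn(s) → Hg(l) + Sn^2+(aq), so Q = [Sn^2+(aq)] / [Hg^2+(aq)].
Isolating [Sn^2+(aq)] in Q = 10^{−1.014} yields log [Sn^2+(aq)] = −3.166, i.e. 0.00068 M.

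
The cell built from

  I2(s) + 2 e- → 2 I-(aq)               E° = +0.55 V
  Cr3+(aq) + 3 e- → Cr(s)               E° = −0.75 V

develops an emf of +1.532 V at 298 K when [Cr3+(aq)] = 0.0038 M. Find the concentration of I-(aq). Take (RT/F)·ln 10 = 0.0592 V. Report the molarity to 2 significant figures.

0.00077 M

With I₂/I⁻ at the cathode and Cr³⁺/Cr at the anode, E°cell = +0.55 − (−0.75) = +1.30 V (n = 6).
Rearranging E = E° − (0.0592/n)·log Q gives log Q = 6(+1.30 − (+1.532))/0.0592 = −23.514.
The balanced reaction is 3 I2(s) + 2 Cr(s) → 6 I-(aq) + 2 Cr3+(aq), so Q = [I-(aq)]^6·[Cr3+(aq)]^2.
Isolating [I-(aq)] in Q = 10^{−23.514} yields log [I-(aq)] = −3.112, i.e. 0.00077 M.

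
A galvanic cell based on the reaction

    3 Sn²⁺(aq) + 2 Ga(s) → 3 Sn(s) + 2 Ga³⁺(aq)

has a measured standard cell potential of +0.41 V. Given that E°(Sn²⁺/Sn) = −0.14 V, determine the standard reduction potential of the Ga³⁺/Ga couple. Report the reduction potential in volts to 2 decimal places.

−0.55 V

In the reaction as written the Sn²⁺/Sn couple is reduced (cathode) and Ga³⁺/Ga is oxidized (anode), so E°cell = E°(Sn²⁺/Sn) − E°(Ga³⁺/Ga).
E°(Ga³⁺/Ga) = E°(cathode) − E°cell = −0.14 − (+0.41) = −0.55 V.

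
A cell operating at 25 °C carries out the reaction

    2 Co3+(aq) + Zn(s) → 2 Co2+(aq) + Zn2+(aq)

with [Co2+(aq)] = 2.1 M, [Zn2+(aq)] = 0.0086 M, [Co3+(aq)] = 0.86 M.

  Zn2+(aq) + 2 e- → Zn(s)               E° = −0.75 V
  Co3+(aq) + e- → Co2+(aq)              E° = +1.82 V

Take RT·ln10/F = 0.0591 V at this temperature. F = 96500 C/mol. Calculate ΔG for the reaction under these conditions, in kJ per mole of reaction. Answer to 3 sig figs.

The standard cell potential is +1.82 − (−0.75) = +2.57 V, with n = 2 electrons in the balanced equation.
Here Q = ([Co2+(aq)]^2·[Zn2+(aq)]) / [Co3+(aq)]^2 = 0.0513 (log Q = −1.290), giving E = +2.57 − (0.0591/2)·(−1.290) = +2.6081 V.
Finally ΔG = −nFE = −(2)(96500 C/mol)(+2.6081 V) = −503 kJ/mol.

−503 kJ/mol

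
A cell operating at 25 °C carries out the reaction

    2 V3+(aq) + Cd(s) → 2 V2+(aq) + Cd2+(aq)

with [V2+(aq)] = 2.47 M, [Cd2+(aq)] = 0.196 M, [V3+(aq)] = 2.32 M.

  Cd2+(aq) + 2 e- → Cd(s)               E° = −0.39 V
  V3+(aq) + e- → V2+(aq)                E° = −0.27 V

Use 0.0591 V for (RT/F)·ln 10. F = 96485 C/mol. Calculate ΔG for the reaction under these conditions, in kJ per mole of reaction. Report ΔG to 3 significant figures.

−26.9 kJ/mol

With V³⁺/V²⁺ reduced at the cathode, E°cell = −0.27 − (−0.39) = +0.12 V and n = 2.
Q = ([V2+(aq)]^2·[Cd2+(aq)]) / [V3+(aq)]^2 = 0.222, so log Q = −0.653 and E = +0.12 − (0.0591/2)(−0.653) = +0.1393 V.
Then ΔG = −nFE = −2 × 96485 × +0.1393 J/mol = −26.9 kJ/mol.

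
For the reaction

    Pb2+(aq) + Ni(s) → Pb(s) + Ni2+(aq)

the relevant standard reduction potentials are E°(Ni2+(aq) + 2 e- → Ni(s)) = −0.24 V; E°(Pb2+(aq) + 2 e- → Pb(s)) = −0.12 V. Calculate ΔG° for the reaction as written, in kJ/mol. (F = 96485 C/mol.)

−23.2 kJ/mol

In the reaction as written Pb2+(aq) is reduced, so the Pb²⁺/Pb couple is the cathode and Ni²⁺/Ni is the anode.
E°cell = −0.12 − (−0.24) = +0.12 V; balancing electrons gives n = 2.
ΔG° = −nFE°cell = −(2)(96485)(+0.12) J/mol = −23.2 kJ/mol.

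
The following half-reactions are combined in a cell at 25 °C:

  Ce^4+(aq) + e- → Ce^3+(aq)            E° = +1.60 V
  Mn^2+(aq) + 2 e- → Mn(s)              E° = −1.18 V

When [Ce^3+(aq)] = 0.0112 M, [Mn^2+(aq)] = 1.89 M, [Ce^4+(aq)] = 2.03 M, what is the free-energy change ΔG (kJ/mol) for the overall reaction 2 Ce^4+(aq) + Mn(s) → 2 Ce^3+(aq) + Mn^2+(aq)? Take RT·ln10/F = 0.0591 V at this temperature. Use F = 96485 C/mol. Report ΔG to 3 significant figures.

E°cell = +1.60 − (−1.18) = +2.78 V; the balanced reaction transfers n = 2 electrons.
The reaction quotient is ([Ce^3+(aq)]^2·[Mn^2+(aq)]) / [Ce^4+(aq)]^2 = 5.75×10^−5; by Nernst, E = +2.78 − (0.0591/2)(−4.240) = +2.9053 V.
Then ΔG = −nFE = −2 × 96485 × +2.9053 J/mol = −561 kJ/mol.

−561 kJ/mol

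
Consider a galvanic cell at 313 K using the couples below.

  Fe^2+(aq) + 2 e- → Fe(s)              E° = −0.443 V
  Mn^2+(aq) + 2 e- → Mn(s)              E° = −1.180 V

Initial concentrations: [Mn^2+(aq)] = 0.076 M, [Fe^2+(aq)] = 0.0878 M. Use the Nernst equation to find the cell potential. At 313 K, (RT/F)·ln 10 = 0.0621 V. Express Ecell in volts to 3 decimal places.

The Fe²⁺/Fe couple has the more positive E°, so it is the cathode; Mn²⁺/Mn is the anode.
E°cell = −0.443 − (−1.180) = +0.737 V, with n = 2 electrons transferred.
The balanced reaction is Fe^2+(aq) + Mn(s) → Fe(s) + Mn^2+(aq), so Q = [Mn^2+(aq)] / [Fe^2+(aq)] = 0.866 and log Q = −0.063.
By the Nernst equation, E = +0.737 − (0.0621/2)·(−0.063) = +0.739 V.

+0.739 V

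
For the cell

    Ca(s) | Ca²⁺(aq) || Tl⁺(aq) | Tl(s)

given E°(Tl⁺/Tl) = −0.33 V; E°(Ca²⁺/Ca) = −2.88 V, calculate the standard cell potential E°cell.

+2.55 V

By convention the left-hand electrode in cell notation is the anode (oxidation) and the right-hand electrode is the cathode (reduction).
E°cell = E°(right) − E°(left) = −0.33 − (−2.88) = +2.55 V.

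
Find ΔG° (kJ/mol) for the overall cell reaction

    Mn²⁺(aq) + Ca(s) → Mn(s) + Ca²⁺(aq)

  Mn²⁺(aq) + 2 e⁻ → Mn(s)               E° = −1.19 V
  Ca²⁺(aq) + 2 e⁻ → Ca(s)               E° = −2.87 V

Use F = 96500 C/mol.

−324 kJ/mol

In the reaction as written Mn²⁺(aq) is reduced, so the Mn²⁺/Mn couple is the cathode and Ca²⁺/Ca is the anode.
E°cell = −1.19 − (−2.87) = +1.68 V; balancing electrons gives n = 2.
ΔG° = −nFE°cell = −(2)(96500)(+1.68) J/mol = −324 kJ/mol.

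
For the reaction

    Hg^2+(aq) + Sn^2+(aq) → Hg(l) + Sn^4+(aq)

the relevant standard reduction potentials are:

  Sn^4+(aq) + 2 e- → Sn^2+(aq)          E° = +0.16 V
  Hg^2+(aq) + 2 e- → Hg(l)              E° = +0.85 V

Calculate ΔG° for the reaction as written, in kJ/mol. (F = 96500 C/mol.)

−133 kJ/mol

In the reaction as written Hg^2+(aq) is reduced, so the Hg²⁺/Hg couple is the cathode and Sn⁴⁺/Sn²⁺ is the anode.
E°cell = +0.85 − (+0.16) = +0.69 V; balancing electrons gives n = 2.
ΔG° = −nFE°cell = −(2)(96500)(+0.69) J/mol = −133 kJ/mol.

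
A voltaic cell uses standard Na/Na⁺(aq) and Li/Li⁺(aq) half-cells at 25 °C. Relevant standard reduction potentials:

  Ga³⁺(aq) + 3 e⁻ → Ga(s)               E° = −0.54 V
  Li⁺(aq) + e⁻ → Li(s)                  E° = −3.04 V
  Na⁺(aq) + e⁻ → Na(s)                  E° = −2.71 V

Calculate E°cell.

+0.33 V

The Na⁺/Na couple has the higher E°, so Na ion is reduced (cathode) and Li is oxidized (anode).
E°cell = E°(cathode) − E°(anode) = −2.71 − (−3.04) = +0.33 V.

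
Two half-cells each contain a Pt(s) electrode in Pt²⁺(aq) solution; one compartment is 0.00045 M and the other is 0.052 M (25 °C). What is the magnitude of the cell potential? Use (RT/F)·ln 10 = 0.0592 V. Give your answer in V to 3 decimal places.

0.061 V

For a concentration cell E°cell = 0, since both electrodes use the same couple.
The compartment with the higher Pt²⁺(aq) concentration (0.052 M) acts as the cathode; ions are reduced there and produced at the dilute (0.00045 M) anode.
With n = 2, Ecell = −(0.0592/2)·log([dilute]/[conc]) = −(0.0592/2)·log(0.00045/0.052) = +0.061 V.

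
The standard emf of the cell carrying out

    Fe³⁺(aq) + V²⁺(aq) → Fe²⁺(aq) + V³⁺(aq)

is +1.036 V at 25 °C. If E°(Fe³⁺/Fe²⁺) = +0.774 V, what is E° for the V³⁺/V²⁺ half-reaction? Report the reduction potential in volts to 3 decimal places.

−0.262 V

In the reaction as written the Fe³⁺/Fe²⁺ couple is reduced (cathode) and V³⁺/V²⁺ is oxidized (anode), so E°cell = E°(Fe³⁺/Fe²⁺) − E°(V³⁺/V²⁺).
E°(V³⁺/V²⁺) = E°(cathode) − E°cell = +0.774 − (+1.036) = −0.262 V.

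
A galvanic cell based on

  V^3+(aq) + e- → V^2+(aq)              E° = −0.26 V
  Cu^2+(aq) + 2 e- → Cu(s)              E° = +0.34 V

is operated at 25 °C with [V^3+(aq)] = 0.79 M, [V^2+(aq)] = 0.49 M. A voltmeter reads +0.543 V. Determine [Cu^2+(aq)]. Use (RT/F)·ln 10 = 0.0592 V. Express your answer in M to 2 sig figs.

Cu²⁺/Cu is the cathode (higher E°); E°cell = +0.34 − (−0.26) = +0.60 V with n = 2.
From the Nernst equation, log Q = n(E° − E)/0.0592 = 2·(+0.60 − (+0.543))/0.0592 = 1.926.
The balanced reaction is Cu^2+(aq) + 2 V^2+(aq) → Cu(s) + 2 V^3+(aq), so Q = [V^3+(aq)]^2 / ([Cu^2+(aq)]·[V^2+(aq)]^2).
Solving for the unknown gives log [Cu^2+(aq)] = −1.511, so [Cu^2+(aq)] ≈ 0.031 M.

0.031 M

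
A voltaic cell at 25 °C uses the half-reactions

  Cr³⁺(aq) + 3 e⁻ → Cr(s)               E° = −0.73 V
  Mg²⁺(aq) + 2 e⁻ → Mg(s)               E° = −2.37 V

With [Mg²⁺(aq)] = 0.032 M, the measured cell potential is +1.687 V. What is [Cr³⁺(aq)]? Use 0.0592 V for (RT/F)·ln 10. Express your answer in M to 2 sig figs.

The Cr³⁺/Cr couple has the larger reduction potential, so it is the cathode: E°cell = −0.73 − (−2.37) = +1.64 V and n = 6.
From the Nernst equation, log Q = n(E° − E)/0.0592 = 6·(+1.64 − (+1.687))/0.0592 = −4.764.
Balancing electrons gives 2 Cr³⁺(aq) + 3 Mg(s) → 2 Cr(s) + 3 Mg²⁺(aq); thus Q = [Mg²⁺(aq)]^3 / [Cr³⁺(aq)]^2.
Solving for the unknown gives log [Cr³⁺(aq)] = 0.140, so [Cr³⁺(aq)] ≈ 1.4 M.

1.4 M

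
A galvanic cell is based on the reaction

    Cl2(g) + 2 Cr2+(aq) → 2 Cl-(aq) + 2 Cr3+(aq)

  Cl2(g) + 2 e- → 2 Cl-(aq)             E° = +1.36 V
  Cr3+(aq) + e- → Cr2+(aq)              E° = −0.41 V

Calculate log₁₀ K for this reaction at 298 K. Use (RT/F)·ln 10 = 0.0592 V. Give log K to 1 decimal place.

The Cl₂/Cl⁻ couple is reduced (cathode); E°cell = +1.36 − (−0.41) = +1.77 V with n = 2.
At equilibrium E = 0, so log K = nE°cell / 0.0592 = (2)(+1.77) / 0.0592 = 59.8.

log K = 59.8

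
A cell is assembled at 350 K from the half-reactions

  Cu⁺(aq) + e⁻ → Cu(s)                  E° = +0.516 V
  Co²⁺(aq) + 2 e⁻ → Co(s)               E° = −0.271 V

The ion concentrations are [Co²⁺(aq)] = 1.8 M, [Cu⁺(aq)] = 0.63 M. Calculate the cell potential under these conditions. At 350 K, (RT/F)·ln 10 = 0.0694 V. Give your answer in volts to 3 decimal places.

Cu⁺/Cu is reduced (cathode, E° = +0.516 V) and Co²⁺/Co is oxidized (anode).
E°cell = E°cat − E°an = +0.516 − (−0.271) = +0.787 V; n = 2.
The balanced reaction is 2 Cu⁺(aq) + Co(s) → 2 Cu(s) + Co²⁺(aq), so Q = [Co²⁺(aq)] / [Cu⁺(aq)]^2 = 4.54 and log Q = 0.657.
E = E° − (0.0694/n)·log Q = +0.787 − (0.0694/2)(0.657) = +0.764 V.

+0.764 V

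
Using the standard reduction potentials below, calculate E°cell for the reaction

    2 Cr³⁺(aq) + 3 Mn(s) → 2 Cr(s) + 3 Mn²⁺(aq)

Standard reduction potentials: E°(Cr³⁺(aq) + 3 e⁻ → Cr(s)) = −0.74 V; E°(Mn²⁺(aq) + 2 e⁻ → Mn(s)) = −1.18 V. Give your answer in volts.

+0.44 V

In the reaction as written, Cr³⁺(aq) is reduced (cathode) and Mn²⁺(aq) is produced by oxidation at the anode.
E°cell = E°(cathode) − E°(anode) = −0.74 − (−1.18) = +0.44 V.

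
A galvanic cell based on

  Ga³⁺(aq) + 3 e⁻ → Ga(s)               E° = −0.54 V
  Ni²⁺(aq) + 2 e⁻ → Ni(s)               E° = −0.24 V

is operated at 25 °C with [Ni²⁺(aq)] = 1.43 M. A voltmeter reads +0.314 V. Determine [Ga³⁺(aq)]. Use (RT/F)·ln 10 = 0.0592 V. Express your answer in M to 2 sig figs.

The Ni²⁺/Ni couple has the larger reduction potential, so it is the cathode: E°cell = −0.24 − (−0.54) = +0.30 V and n = 6.
From the Nernst equation, log Q = n(E° − E)/0.0592 = 6·(+0.30 − (+0.314))/0.0592 = −1.419.
For 3 Ni²⁺(aq) + 2 Ga(s) → 3 Ni(s) + 2 Ga³⁺(aq), the reaction quotient is Q = [Ga³⁺(aq)]^2 / [Ni²⁺(aq)]^3.
Solving for the unknown gives log [Ga³⁺(aq)] = −0.476, so [Ga³⁺(aq)] ≈ 0.33 M.

0.33 M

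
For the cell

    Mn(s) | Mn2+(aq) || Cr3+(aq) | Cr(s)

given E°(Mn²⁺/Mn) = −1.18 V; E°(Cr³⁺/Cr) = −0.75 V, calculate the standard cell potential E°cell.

+0.43 V

By convention the left-hand electrode in cell notation is the anode (oxidation) and the right-hand electrode is the cathode (reduction).
E°cell = E°(right) − E°(left) = −0.75 − (−1.18) = +0.43 V.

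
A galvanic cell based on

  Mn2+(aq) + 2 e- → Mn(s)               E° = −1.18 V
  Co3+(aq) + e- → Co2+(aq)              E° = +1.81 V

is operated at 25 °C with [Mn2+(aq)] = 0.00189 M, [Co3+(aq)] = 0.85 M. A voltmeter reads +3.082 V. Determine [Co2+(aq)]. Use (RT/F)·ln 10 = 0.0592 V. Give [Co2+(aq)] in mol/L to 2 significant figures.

With Co³⁺/Co²⁺ at the cathode and Mn²⁺/Mn at the anode, E°cell = +1.81 − (−1.18) = +2.99 V (n = 2).
Since E = E° − (0.0592/n)·log Q, log Q = n(E° − E)/0.0592 = −3.108.
For 2 Co3+(aq) + Mn(s) → 2 Co2+(aq) + Mn2+(aq), the reaction quotient is Q = ([Co2+(aq)]^2·[Mn2+(aq)]) / [Co3+(aq)]^2.
Substituting the known concentrations and solving, log [Co2+(aq)] = −0.263 and [Co2+(aq)] = 0.55 M.

0.55 M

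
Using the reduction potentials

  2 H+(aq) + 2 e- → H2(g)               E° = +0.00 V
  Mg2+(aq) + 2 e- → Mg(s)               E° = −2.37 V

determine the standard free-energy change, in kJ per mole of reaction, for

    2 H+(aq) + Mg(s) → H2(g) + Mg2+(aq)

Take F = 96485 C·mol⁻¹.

In the reaction as written H+(aq) is reduced, so the 2H⁺/H₂ couple is the cathode and Mg²⁺/Mg is the anode.
E°cell = +0.00 − (−2.37) = +2.37 V; balancing electrons gives n = 2.
ΔG° = −nFE°cell = −(2)(96485)(+2.37) J/mol = −457 kJ/mol.

−457 kJ/mol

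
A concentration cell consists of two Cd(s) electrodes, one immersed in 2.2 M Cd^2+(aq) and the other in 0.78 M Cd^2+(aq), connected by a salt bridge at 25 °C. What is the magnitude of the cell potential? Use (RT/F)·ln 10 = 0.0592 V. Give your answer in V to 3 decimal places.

0.013 V

For a concentration cell E°cell = 0, since both electrodes use the same couple.
The compartment with the higher Cd^2+(aq) concentration (2.2 M) acts as the cathode; ions are reduced there and produced at the dilute (0.78 M) anode.
With n = 2, Ecell = −(0.0592/2)·log([dilute]/[conc]) = −(0.0592/2)·log(0.78/2.2) = +0.013 V.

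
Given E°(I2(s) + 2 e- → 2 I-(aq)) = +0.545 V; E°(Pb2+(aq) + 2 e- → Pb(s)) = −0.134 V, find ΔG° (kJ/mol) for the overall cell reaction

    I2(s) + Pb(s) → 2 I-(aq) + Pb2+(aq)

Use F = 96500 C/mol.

−131 kJ/mol

In the reaction as written I2(s) is reduced, so the I₂/I⁻ couple is the cathode and Pb²⁺/Pb is the anode.
E°cell = +0.545 − (−0.134) = +0.679 V; balancing electrons gives n = 2.
ΔG° = −nFE°cell = −(2)(96500)(+0.679) J/mol = −131 kJ/mol.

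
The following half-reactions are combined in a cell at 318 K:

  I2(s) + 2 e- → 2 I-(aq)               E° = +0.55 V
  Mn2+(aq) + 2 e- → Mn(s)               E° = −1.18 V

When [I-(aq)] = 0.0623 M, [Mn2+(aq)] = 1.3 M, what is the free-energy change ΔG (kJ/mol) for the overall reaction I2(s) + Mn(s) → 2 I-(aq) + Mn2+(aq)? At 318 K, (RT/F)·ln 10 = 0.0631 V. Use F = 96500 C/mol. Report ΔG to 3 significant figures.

With I₂/I⁻ reduced at the cathode, E°cell = +0.55 − (−1.18) = +1.73 V and n = 2.
Q = [I-(aq)]^2·[Mn2+(aq)] = 0.00505, so log Q = −2.297 and E = +1.73 − (0.0631/2)(−2.297) = +1.8025 V.
Finally ΔG = −nFE = −(2)(96500 C/mol)(+1.8025 V) = −348 kJ/mol.

−348 kJ/mol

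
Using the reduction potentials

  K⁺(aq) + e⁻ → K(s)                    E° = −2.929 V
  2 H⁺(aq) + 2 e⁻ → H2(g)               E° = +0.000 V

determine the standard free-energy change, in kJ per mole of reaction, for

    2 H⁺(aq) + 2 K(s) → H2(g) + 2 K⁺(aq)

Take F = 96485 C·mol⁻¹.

In the reaction as written H⁺(aq) is reduced, so the 2H⁺/H₂ couple is the cathode and K⁺/K is the anode.
E°cell = +0.000 − (−2.929) = +2.929 V; balancing electrons gives n = 2.
ΔG° = −nFE°cell = −(2)(96485)(+2.929) J/mol = −565 kJ/mol.

−565 kJ/mol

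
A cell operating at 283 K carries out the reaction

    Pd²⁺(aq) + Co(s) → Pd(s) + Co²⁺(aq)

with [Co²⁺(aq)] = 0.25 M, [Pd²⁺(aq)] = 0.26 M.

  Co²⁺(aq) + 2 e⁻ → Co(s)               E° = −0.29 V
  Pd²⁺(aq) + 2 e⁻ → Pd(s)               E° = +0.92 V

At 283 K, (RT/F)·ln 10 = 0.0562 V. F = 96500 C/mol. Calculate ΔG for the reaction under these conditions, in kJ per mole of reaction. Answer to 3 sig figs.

With Pd²⁺/Pd reduced at the cathode, E°cell = +0.92 − (−0.29) = +1.21 V and n = 2.
Q = [Co²⁺(aq)] / [Pd²⁺(aq)] = 0.962, so log Q = −0.017 and E = +1.21 − (0.0562/2)(−0.017) = +1.2105 V.
Finally ΔG = −nFE = −(2)(96500 C/mol)(+1.2105 V) = −234 kJ/mol.

−234 kJ/mol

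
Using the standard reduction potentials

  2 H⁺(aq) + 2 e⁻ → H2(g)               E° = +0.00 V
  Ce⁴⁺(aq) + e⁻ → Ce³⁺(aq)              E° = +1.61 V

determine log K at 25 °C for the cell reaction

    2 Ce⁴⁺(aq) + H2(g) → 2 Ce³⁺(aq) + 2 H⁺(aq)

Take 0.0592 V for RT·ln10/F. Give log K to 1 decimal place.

The Ce⁴⁺/Ce³⁺ couple is reduced (cathode); E°cell = +1.61 − (+0.00) = +1.61 V with n = 2.
At equilibrium E = 0, so log K = nE°cell / 0.0592 = (2)(+1.61) / 0.0592 = 54.4.

log K = 54.4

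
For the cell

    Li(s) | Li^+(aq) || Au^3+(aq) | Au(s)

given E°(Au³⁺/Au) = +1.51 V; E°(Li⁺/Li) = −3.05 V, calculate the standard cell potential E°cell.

By convention the left-hand electrode in cell notation is the anode (oxidation) and the right-hand electrode is the cathode (reduction).
E°cell = E°(right) − E°(left) = +1.51 − (−3.05) = +4.56 V.

+4.56 V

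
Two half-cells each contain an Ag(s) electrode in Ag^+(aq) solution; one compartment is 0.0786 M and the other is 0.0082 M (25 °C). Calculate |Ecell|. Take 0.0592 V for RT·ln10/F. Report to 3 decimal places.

0.058 V

For a concentration cell E°cell = 0, since both electrodes use the same couple.
The compartment with the higher Ag^+(aq) concentration (0.0786 M) acts as the cathode; ions are reduced there and produced at the dilute (0.0082 M) anode.
With n = 1, Ecell = −(0.0592/1)·log([dilute]/[conc]) = −(0.0592/1)·log(0.0082/0.0786) = +0.058 V.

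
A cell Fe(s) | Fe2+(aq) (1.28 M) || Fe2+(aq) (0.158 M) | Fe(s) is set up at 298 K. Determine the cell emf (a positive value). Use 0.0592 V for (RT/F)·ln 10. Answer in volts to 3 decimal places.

For a concentration cell E°cell = 0, since both electrodes use the same couple.
The compartment with the higher Fe2+(aq) concentration (1.28 M) acts as the cathode; ions are reduced there and produced at the dilute (0.158 M) anode.
With n = 2, Ecell = −(0.0592/2)·log([dilute]/[conc]) = −(0.0592/2)·log(0.158/1.28) = +0.027 V.

0.027 V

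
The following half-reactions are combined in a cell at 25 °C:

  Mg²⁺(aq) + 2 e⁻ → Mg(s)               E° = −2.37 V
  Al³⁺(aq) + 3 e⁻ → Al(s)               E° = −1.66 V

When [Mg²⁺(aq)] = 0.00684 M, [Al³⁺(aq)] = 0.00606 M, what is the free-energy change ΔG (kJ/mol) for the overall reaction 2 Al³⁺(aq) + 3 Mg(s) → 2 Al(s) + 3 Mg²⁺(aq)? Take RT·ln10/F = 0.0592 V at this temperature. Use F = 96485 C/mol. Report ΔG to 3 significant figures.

E°cell = −1.66 − (−2.37) = +0.71 V; the balanced reaction transfers n = 6 electrons.
The reaction quotient is [Mg²⁺(aq)]^3 / [Al³⁺(aq)]^2 = 0.00871; by Nernst, E = +0.71 − (0.0592/6)(−2.060) = +0.7303 V.
Finally ΔG = −nFE = −(6)(96485 C/mol)(+0.7303 V) = −423 kJ/mol.

−423 kJ/mol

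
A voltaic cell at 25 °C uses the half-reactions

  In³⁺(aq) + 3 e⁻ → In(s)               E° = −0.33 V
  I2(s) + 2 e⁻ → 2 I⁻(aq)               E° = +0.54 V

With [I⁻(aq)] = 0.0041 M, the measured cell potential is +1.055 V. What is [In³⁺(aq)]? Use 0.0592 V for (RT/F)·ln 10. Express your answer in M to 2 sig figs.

The I₂/I⁻ couple has the larger reduction potential, so it is the cathode: E°cell = +0.54 − (−0.33) = +0.87 V and n = 6.
From the Nernst equation, log Q = n(E° − E)/0.0592 = 6·(+0.87 − (+1.055))/0.0592 = −18.750.
For 3 I2(s) + 2 In(s) → 6 I⁻(aq) + 2 In³⁺(aq), the reaction quotient is Q = [I⁻(aq)]^6·[In³⁺(aq)]^2.
Substituting the known concentrations and solving, log [In³⁺(aq)] = −2.213 and [In³⁺(aq)] = 0.0061 M.

0.0061 M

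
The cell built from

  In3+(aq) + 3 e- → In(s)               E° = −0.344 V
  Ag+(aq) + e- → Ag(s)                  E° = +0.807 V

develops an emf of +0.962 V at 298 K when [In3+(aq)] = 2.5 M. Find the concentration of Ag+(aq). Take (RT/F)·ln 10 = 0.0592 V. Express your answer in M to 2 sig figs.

0.00087 M

Ag⁺/Ag is the cathode (higher E°); E°cell = +0.807 − (−0.344) = +1.151 V with n = 3.
From the Nernst equation, log Q = n(E° − E)/0.0592 = 3·(+1.151 − (+0.962))/0.0592 = 9.578.
Balancing electrons gives 3 Ag+(aq) + In(s) → 3 Ag(s) + In3+(aq); thus Q = [In3+(aq)] / [Ag+(aq)]^3.
Substituting the known concentrations and solving, log [Ag+(aq)] = −3.060 and [Ag+(aq)] = 0.00087 M.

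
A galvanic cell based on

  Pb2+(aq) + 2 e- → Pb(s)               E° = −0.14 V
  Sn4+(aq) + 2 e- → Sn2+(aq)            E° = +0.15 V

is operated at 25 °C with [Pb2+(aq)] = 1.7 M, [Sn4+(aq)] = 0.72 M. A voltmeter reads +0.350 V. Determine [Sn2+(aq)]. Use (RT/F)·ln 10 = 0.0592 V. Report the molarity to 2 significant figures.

Sn⁴⁺/Sn²⁺ is the cathode (higher E°); E°cell = +0.15 − (−0.14) = +0.29 V with n = 2.
From the Nernst equation, log Q = n(E° − E)/0.0592 = 2·(+0.29 − (+0.350))/0.0592 = −2.027.
The balanced reaction is Sn4+(aq) + Pb(s) → Sn2+(aq) + Pb2+(aq), so Q = ([Sn2+(aq)]·[Pb2+(aq)]) / [Sn4+(aq)].
Isolating [Sn2+(aq)] in Q = 10^{−2.027} yields log [Sn2+(aq)] = −2.400, i.e. 0.0040 M.

0.0040 M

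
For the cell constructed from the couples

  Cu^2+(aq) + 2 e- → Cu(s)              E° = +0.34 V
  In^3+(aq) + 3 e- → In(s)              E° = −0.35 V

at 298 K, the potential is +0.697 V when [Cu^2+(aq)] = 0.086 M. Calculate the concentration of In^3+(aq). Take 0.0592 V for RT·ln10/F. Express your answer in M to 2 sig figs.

0.011 M

Cu²⁺/Cu is the cathode (higher E°); E°cell = +0.34 − (−0.35) = +0.69 V with n = 6.
Rearranging E = E° − (0.0592/n)·log Q gives log Q = 6(+0.69 − (+0.697))/0.0592 = −0.709.
The balanced reaction is 3 Cu^2+(aq) + 2 In(s) → 3 Cu(s) + 2 In^3+(aq), so Q = [In^3+(aq)]^2 / [Cu^2+(aq)]^3.
Solving for the unknown gives log [In^3+(aq)] = −1.953, so [In^3+(aq)] ≈ 0.011 M.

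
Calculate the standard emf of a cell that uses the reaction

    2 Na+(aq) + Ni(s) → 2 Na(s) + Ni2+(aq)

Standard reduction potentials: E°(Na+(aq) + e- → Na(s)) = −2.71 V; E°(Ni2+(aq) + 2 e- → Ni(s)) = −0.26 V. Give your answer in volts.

In the reaction as written, Na+(aq) is reduced (cathode) and Ni2+(aq) is produced by oxidation at the anode.
E°cell = E°(cathode) − E°(anode) = −2.71 − (−0.26) = −2.45 V.
The negative E°cell means the reaction is non-spontaneous in the direction written.

−2.45 V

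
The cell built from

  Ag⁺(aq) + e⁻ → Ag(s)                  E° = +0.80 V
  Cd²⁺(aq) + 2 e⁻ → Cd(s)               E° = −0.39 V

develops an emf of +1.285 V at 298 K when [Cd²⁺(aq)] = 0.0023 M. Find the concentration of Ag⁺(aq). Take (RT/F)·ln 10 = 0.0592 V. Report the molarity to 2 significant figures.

1.9 M

The Ag⁺/Ag couple has the larger reduction potential, so it is the cathode: E°cell = +0.80 − (−0.39) = +1.19 V and n = 2.
Since E = E° − (0.0592/n)·log Q, log Q = n(E° − E)/0.0592 = −3.209.
The balanced reaction is 2 Ag⁺(aq) + Cd(s) → 2 Ag(s) + Cd²⁺(aq), so Q = [Cd²⁺(aq)] / [Ag⁺(aq)]^2.
Substituting the known concentrations and solving, log [Ag⁺(aq)] = 0.285 and [Ag⁺(aq)] = 1.9 M.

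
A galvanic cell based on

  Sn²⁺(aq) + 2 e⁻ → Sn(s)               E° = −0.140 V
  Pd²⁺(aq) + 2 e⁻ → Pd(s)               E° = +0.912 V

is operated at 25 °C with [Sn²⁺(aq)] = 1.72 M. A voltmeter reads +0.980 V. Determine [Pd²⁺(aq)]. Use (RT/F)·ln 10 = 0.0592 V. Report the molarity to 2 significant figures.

Pd²⁺/Pd is the cathode (higher E°); E°cell = +0.912 − (−0.140) = +1.052 V with n = 2.
Rearranging E = E° − (0.0592/n)·log Q gives log Q = 2(+1.052 − (+0.980))/0.0592 = 2.432.
Balancing electrons gives Pd²⁺(aq) + Sn(s) → Pd(s) + Sn²⁺(aq); thus Q = [Sn²⁺(aq)] / [Pd²⁺(aq)].
Isolating [Pd²⁺(aq)] in Q = 10^{2.432} yields log [Pd²⁺(aq)] = −2.196, i.e. 0.0064 M.

0.0064 M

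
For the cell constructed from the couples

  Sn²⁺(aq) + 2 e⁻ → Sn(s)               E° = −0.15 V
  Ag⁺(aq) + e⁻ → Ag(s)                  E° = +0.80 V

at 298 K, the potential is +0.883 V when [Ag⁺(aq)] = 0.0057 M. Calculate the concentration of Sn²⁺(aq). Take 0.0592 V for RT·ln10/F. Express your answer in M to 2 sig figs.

0.0060 M

With Ag⁺/Ag at the cathode and Sn²⁺/Sn at the anode, E°cell = +0.80 − (−0.15) = +0.95 V (n = 2).
Rearranging E = E° − (0.0592/n)·log Q gives log Q = 2(+0.95 − (+0.883))/0.0592 = 2.264.
The balanced reaction is 2 Ag⁺(aq) + Sn(s) → 2 Ag(s) + Sn²⁺(aq), so Q = [Sn²⁺(aq)] / [Ag⁺(aq)]^2.
Solving for the unknown gives log [Sn²⁺(aq)] = −2.224, so [Sn²⁺(aq)] ≈ 0.0060 M.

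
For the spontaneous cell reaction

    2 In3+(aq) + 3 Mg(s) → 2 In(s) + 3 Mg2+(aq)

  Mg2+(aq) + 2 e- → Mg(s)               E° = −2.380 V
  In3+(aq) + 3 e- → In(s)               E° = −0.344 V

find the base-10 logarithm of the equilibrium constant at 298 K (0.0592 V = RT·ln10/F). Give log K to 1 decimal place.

The In³⁺/In couple is reduced (cathode); E°cell = −0.344 − (−2.380) = +2.036 V with n = 6.
At equilibrium E = 0, so log K = nE°cell / 0.0592 = (6)(+2.036) / 0.0592 = 206.4.

log K = 206.4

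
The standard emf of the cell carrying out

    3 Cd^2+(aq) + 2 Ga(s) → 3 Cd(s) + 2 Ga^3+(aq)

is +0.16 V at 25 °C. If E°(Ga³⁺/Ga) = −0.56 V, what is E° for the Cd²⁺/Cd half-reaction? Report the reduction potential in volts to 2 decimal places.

In the reaction as written the Cd²⁺/Cd couple is reduced (cathode) and Ga³⁺/Ga is oxidized (anode), so E°cell = E°(Cd²⁺/Cd) − E°(Ga³⁺/Ga).
E°(Cd²⁺/Cd) = E°cell + E°(anode) = +0.16 + (−0.56) = −0.40 V.

−0.40 V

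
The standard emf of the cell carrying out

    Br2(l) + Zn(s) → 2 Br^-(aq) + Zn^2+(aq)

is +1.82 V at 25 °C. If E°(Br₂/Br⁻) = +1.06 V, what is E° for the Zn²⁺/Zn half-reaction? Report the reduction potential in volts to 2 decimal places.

−0.76 V

In the reaction as written the Br₂/Br⁻ couple is reduced (cathode) and Zn²⁺/Zn is oxidized (anode), so E°cell = E°(Br₂/Br⁻) − E°(Zn²⁺/Zn).
E°(Zn²⁺/Zn) = E°(cathode) − E°cell = +1.06 − (+1.82) = −0.76 V.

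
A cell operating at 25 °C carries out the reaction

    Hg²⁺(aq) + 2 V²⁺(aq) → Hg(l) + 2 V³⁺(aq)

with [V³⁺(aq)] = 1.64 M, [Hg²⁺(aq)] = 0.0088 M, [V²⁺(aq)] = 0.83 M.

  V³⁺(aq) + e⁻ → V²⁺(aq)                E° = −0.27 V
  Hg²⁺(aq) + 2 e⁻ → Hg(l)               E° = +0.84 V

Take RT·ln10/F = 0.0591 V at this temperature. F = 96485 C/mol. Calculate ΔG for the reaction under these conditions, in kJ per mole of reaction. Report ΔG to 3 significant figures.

−199 kJ/mol

The standard cell potential is +0.84 − (−0.27) = +1.11 V, with n = 2 electrons in the balanced equation.
Here Q = [V³⁺(aq)]^2 / ([Hg²⁺(aq)]·[V²⁺(aq)]^2) = 444 (log Q = 2.647), giving E = +1.11 − (0.0591/2)·(2.647) = +1.0318 V.
ΔG = −nFE = −(2)(96485)(+1.0318) J/mol = −199 kJ/mol.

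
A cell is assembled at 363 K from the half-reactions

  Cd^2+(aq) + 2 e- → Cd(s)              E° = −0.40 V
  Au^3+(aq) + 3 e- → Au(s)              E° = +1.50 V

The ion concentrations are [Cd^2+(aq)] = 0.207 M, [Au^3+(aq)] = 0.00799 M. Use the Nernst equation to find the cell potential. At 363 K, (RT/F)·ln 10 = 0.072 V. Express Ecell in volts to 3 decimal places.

+1.874 V

The Au³⁺/Au couple has the more positive E°, so it is the cathode; Cd²⁺/Cd is the anode.
The standard potential is +1.50 − (−0.40) = +1.90 V and the balanced reaction transfers n = 6 electrons.
The balanced reaction is 2 Au^3+(aq) + 3 Cd(s) → 2 Au(s) + 3 Cd^2+(aq), so Q = [Cd^2+(aq)]^3 / [Au^3+(aq)]^2 = 139 and log Q = 2.143.
By the Nernst equation, E = +1.90 − (0.072/6)·(2.143) = +1.874 V.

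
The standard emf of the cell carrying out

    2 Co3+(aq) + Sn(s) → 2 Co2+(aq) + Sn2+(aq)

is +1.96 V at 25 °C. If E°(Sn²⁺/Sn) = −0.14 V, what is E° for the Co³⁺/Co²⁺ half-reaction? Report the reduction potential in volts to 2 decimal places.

In the reaction as written the Co³⁺/Co²⁺ couple is reduced (cathode) and Sn²⁺/Sn is oxidized (anode), so E°cell = E°(Co³⁺/Co²⁺) − E°(Sn²⁺/Sn).
E°(Co³⁺/Co²⁺) = E°cell + E°(anode) = +1.96 + (−0.14) = +1.82 V.

+1.82 V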